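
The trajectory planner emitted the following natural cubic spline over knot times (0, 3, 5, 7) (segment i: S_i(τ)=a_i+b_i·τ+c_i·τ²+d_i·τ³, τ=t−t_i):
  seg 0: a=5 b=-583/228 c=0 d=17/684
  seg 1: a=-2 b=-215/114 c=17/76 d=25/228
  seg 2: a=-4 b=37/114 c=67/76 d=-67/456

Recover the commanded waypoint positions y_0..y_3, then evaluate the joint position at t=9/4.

y_0=5 y_1=-2 y_2=-4 y_3=-1
S(9/4) = -2287/4864

y_0 = S_0(0) = a_0 = 5
y_1 = S_1(0) = a_1 = -2
y_2 = S_2(0) = a_2 = -4
y_3 = S_2(2) = -1
t_q=9/4 is in segment 0 (τ=9/4); S_0(τ)=-2287/4864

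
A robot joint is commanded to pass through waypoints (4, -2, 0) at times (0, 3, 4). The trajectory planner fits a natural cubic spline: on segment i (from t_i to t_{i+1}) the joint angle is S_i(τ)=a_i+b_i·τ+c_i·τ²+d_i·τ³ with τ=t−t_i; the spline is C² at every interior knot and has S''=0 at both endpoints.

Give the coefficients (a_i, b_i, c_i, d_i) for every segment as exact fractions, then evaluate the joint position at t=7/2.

Δ: Δ0=-2, Δ1=2
row 1: diag=8, rhs=24; c'=1/8, d'=3
back: M1=3
M: M0=0, M1=3, M2=0
seg 0: a=4, c=M0/2=0, d=(M1−M0)/(6·3)=1/6, b=Δ0−h0·(2M0+M1)/6=-7/2
seg 1: a=-2, c=M1/2=3/2, d=(M2−M1)/(6·1)=-1/2, b=Δ1−h1·(2M1+M2)/6=1
t_q=7/2 → seg 1, τ=1/2; S=-2+1·τ+3/2·τ²+-1/2·τ³=-19/16

  seg 0: a=4 b=-7/2 c=0 d=1/6
  seg 1: a=-2 b=1 c=3/2 d=-1/2
S(7/2) = -19/16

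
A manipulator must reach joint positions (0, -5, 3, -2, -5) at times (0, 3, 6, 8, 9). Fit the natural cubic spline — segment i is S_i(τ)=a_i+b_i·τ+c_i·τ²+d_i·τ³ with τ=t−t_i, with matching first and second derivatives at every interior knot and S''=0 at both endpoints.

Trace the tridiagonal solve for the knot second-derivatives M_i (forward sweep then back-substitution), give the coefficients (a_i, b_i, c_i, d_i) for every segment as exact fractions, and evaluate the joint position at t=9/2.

Δ: Δ0=-5/3, Δ1=8/3, Δ2=-5/2, Δ3=-3
row 1: diag=12, rhs=26; c'=1/4, d'=13/6
row 2: denom=10−3·1/4=37/4; d'=(-31−3·13/6)/(37/4)=-150/37
row 3: denom=6−2·8/37=206/37; d'=(-3−2·-150/37)/(206/37)=189/206
back: M3=189/206
back: M2=-150/37−8/37·189/206=-438/103
back: M1=13/6−1/4·-438/103=998/309
M: M0=0, M1=998/309, M2=-438/103, M3=189/206, M4=0
seg 0: a=0, c=M0/2=0, d=(M1−M0)/(6·3)=499/2781, b=Δ0−h0·(2M0+M1)/6=-338/103
seg 1: a=-5, c=M1/2=499/309, d=(M2−M1)/(6·3)=-1156/2781, b=Δ1−h1·(2M1+M2)/6=161/103
seg 2: a=3, c=M2/2=-219/103, d=(M3−M2)/(6·2)=355/824, b=Δ2−h2·(2M2+M3)/6=3/103
seg 3: a=-2, c=M3/2=189/412, d=(M4−M3)/(6·1)=-63/412, b=Δ3−h3·(2M3+M4)/6=-681/206
t_q=9/2 → seg 1, τ=3/2; S=-5+161/103·τ+499/309·τ²+-1156/2781·τ³=-175/412

  seg 0: a=0 b=-338/103 c=0 d=499/2781
  seg 1: a=-5 b=161/103 c=499/309 d=-1156/2781
  seg 2: a=3 b=3/103 c=-219/103 d=355/824
  seg 3: a=-2 b=-681/206 c=189/412 d=-63/412
S(9/2) = -175/412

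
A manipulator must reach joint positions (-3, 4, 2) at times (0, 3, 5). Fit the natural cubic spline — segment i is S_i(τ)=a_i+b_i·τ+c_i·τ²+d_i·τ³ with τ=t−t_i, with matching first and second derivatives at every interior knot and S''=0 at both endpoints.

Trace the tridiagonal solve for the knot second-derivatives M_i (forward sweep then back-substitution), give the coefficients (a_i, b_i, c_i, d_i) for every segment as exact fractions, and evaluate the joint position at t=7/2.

  seg 0: a=-3 b=10/3 c=0 d=-1/9
  seg 1: a=4 b=1/3 c=-1 d=1/6
S(7/2) = 63/16

Δ: Δ0=7/3, Δ1=-1
row 1: diag=10, rhs=-20; c'=1/5, d'=-2
back: M1=-2
M: M0=0, M1=-2, M2=0
seg 0: a=-3, c=M0/2=0, d=(M1−M0)/(6·3)=-1/9, b=Δ0−h0·(2M0+M1)/6=10/3
seg 1: a=4, c=M1/2=-1, d=(M2−M1)/(6·2)=1/6, b=Δ1−h1·(2M1+M2)/6=1/3
t_q=7/2 → seg 1, τ=1/2; S=4+1/3·τ+-1·τ²+1/6·τ³=63/16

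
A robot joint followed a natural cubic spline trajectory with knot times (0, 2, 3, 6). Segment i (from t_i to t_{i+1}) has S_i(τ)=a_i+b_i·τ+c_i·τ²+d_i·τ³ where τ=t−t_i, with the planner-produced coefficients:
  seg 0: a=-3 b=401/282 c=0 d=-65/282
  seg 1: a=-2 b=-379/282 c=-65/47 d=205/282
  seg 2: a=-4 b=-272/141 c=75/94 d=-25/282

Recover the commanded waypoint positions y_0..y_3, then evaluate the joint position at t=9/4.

y_0 = S_0(0) = a_0 = -3
y_1 = S_1(0) = a_1 = -2
y_2 = S_2(0) = a_2 = -4
y_3 = S_2(3) = -5
t_q=9/4 is in segment 1 (τ=1/4); S_1(τ)=-14505/6016

y_0=-3 y_1=-2 y_2=-4 y_3=-5
S(9/4) = -14505/6016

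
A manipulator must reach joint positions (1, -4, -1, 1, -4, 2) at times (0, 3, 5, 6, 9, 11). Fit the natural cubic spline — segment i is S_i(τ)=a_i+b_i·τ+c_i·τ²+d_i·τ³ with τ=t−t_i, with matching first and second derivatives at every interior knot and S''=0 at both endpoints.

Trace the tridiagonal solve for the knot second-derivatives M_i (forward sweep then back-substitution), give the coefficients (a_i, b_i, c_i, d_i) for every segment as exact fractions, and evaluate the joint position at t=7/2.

  seg 0: a=1 b=-9895/3876 c=0 d=1145/11628
  seg 1: a=-4 b=205/1938 c=1145/1292 d=-733/7752
  seg 2: a=-1 b=2438/969 c=103/323 d=-809/969
  seg 3: a=1 b=37/57 c=-706/323 d=1370/2907
  seg 4: a=-4 b=251/969 c=664/323 d=-332/969
S(7/2) = -77259/20672

Δ: Δ0=-5/3, Δ1=3/2, Δ2=2, Δ3=-5/3, Δ4=3
row 1: diag=10, rhs=19; c'=1/5, d'=19/10
row 2: denom=6−2·1/5=28/5; d'=(3−2·19/10)/(28/5)=-1/7
row 3: denom=8−1·5/28=219/28; d'=(-22−1·-1/7)/(219/28)=-204/73
row 4: denom=10−3·28/73=646/73; d'=(28−3·-204/73)/(646/73)=1328/323
back: M4=1328/323
back: M3=-204/73−28/73·1328/323=-1412/323
back: M2=-1/7−5/28·-1412/323=206/323
back: M1=19/10−1/5·206/323=1145/646
M: M0=0, M1=1145/646, M2=206/323, M3=-1412/323, M4=1328/323, M5=0
seg 0: a=1, c=M0/2=0, d=(M1−M0)/(6·3)=1145/11628, b=Δ0−h0·(2M0+M1)/6=-9895/3876
seg 1: a=-4, c=M1/2=1145/1292, d=(M2−M1)/(6·2)=-733/7752, b=Δ1−h1·(2M1+M2)/6=205/1938
seg 2: a=-1, c=M2/2=103/323, d=(M3−M2)/(6·1)=-809/969, b=Δ2−h2·(2M2+M3)/6=2438/969
seg 3: a=1, c=M3/2=-706/323, d=(M4−M3)/(6·3)=1370/2907, b=Δ3−h3·(2M3+M4)/6=37/57
seg 4: a=-4, c=M4/2=664/323, d=(M5−M4)/(6·2)=-332/969, b=Δ4−h4·(2M4+M5)/6=251/969
t_q=7/2 → seg 1, τ=1/2; S=-4+205/1938·τ+1145/1292·τ²+-733/7752·τ³=-77259/20672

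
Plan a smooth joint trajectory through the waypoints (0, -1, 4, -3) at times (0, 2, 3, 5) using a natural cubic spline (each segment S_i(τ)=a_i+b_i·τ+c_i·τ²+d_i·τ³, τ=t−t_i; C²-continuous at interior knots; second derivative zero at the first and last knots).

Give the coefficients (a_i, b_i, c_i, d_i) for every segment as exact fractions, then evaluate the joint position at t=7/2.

Δ: Δ0=-1/2, Δ1=5, Δ2=-7/2
row 1: diag=6, rhs=33; c'=1/6, d'=11/2
row 2: denom=6−1·1/6=35/6; d'=(-51−1·11/2)/(35/6)=-339/35
back: M2=-339/35
back: M1=11/2−1/6·-339/35=249/35
M: M0=0, M1=249/35, M2=-339/35, M3=0
seg 0: a=0, c=M0/2=0, d=(M1−M0)/(6·2)=83/140, b=Δ0−h0·(2M0+M1)/6=-201/70
seg 1: a=-1, c=M1/2=249/70, d=(M2−M1)/(6·1)=-14/5, b=Δ1−h1·(2M1+M2)/6=297/70
seg 2: a=4, c=M2/2=-339/70, d=(M3−M2)/(6·2)=113/140, b=Δ2−h2·(2M2+M3)/6=207/70
t_q=7/2 → seg 2, τ=1/2; S=4+207/70·τ+-339/70·τ²+113/140·τ³=699/160

  seg 0: a=0 b=-201/70 c=0 d=83/140
  seg 1: a=-1 b=297/70 c=249/70 d=-14/5
  seg 2: a=4 b=207/70 c=-339/70 d=113/140
S(7/2) = 699/160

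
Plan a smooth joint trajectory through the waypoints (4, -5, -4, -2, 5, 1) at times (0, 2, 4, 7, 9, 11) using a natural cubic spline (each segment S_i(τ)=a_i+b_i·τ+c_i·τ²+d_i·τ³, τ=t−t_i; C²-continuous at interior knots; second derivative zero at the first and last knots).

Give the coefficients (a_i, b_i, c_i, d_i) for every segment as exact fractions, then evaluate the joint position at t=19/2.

  seg 0: a=4 b=-919/156 c=0 d=217/624
  seg 1: a=-5 b=-67/39 c=217/104 d=-305/624
  seg 2: a=-4 b=119/156 c=-11/13 d=127/468
  seg 3: a=-2 b=235/78 c=83/52 d=-211/312
  seg 4: a=5 b=50/39 c=-32/13 d=16/39
S(19/2) = 66/13

Δ: Δ0=-9/2, Δ1=1/2, Δ2=2/3, Δ3=7/2, Δ4=-2
row 1: diag=8, rhs=30; c'=1/4, d'=15/4
row 2: denom=10−2·1/4=19/2; d'=(1−2·15/4)/(19/2)=-13/19
row 3: denom=10−3·6/19=172/19; d'=(17−3·-13/19)/(172/19)=181/86
row 4: denom=8−2·19/86=325/43; d'=(-33−2·181/86)/(325/43)=-64/13
back: M4=-64/13
back: M3=181/86−19/86·-64/13=83/26
back: M2=-13/19−6/19·83/26=-22/13
back: M1=15/4−1/4·-22/13=217/52
M: M0=0, M1=217/52, M2=-22/13, M3=83/26, M4=-64/13, M5=0
seg 0: a=4, c=M0/2=0, d=(M1−M0)/(6·2)=217/624, b=Δ0−h0·(2M0+M1)/6=-919/156
seg 1: a=-5, c=M1/2=217/104, d=(M2−M1)/(6·2)=-305/624, b=Δ1−h1·(2M1+M2)/6=-67/39
seg 2: a=-4, c=M2/2=-11/13, d=(M3−M2)/(6·3)=127/468, b=Δ2−h2·(2M2+M3)/6=119/156
seg 3: a=-2, c=M3/2=83/52, d=(M4−M3)/(6·2)=-211/312, b=Δ3−h3·(2M3+M4)/6=235/78
seg 4: a=5, c=M4/2=-32/13, d=(M5−M4)/(6·2)=16/39, b=Δ4−h4·(2M4+M5)/6=50/39
t_q=19/2 → seg 4, τ=1/2; S=5+50/39·τ+-32/13·τ²+16/39·τ³=66/13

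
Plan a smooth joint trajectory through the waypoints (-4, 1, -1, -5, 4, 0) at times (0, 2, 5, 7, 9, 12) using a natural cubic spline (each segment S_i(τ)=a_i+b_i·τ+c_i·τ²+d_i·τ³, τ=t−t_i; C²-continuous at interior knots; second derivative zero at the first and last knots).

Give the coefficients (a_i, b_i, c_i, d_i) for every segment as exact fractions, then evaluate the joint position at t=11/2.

  seg 0: a=-4 b=9661/3258 c=0 d=-379/3258
  seg 1: a=1 b=5113/3258 c=-379/543 d=-463/29322
  seg 2: a=-1 b=-4960/1629 c=-2737/3258 d=4439/6516
  seg 3: a=-5 b=961/543 c=5290/1629 d=-12265/13032
  seg 4: a=4 b=11291/3258 c=-15635/6516 d=15635/58644
S(11/2) = -15333/5792

Δ: Δ0=5/2, Δ1=-2/3, Δ2=-2, Δ3=9/2, Δ4=-4/3
row 1: diag=10, rhs=-19; c'=3/10, d'=-19/10
row 2: denom=10−3·3/10=91/10; d'=(-8−3·-19/10)/(91/10)=-23/91
row 3: denom=8−2·20/91=688/91; d'=(39−2·-23/91)/(688/91)=3595/688
row 4: denom=10−2·91/344=1629/172; d'=(-35−2·3595/688)/(1629/172)=-15635/3258
back: M4=-15635/3258
back: M3=3595/688−91/344·-15635/3258=10580/1629
back: M2=-23/91−20/91·10580/1629=-2737/1629
back: M1=-19/10−3/10·-2737/1629=-758/543
M: M0=0, M1=-758/543, M2=-2737/1629, M3=10580/1629, M4=-15635/3258, M5=0
seg 0: a=-4, c=M0/2=0, d=(M1−M0)/(6·2)=-379/3258, b=Δ0−h0·(2M0+M1)/6=9661/3258
seg 1: a=1, c=M1/2=-379/543, d=(M2−M1)/(6·3)=-463/29322, b=Δ1−h1·(2M1+M2)/6=5113/3258
seg 2: a=-1, c=M2/2=-2737/3258, d=(M3−M2)/(6·2)=4439/6516, b=Δ2−h2·(2M2+M3)/6=-4960/1629
seg 3: a=-5, c=M3/2=5290/1629, d=(M4−M3)/(6·2)=-12265/13032, b=Δ3−h3·(2M3+M4)/6=961/543
seg 4: a=4, c=M4/2=-15635/6516, d=(M5−M4)/(6·3)=15635/58644, b=Δ4−h4·(2M4+M5)/6=11291/3258
t_q=11/2 → seg 2, τ=1/2; S=-1+-4960/1629·τ+-2737/3258·τ²+4439/6516·τ³=-15333/5792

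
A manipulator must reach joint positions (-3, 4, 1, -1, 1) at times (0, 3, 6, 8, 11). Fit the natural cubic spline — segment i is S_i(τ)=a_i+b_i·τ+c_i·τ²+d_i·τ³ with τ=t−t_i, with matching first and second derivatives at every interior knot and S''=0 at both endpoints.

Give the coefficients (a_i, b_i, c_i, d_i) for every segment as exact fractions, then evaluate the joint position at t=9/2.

Δ: Δ0=7/3, Δ1=-1, Δ2=-1, Δ3=2/3
row 1: diag=12, rhs=-20; c'=1/4, d'=-5/3
row 2: denom=10−3·1/4=37/4; d'=(0−3·-5/3)/(37/4)=20/37
row 3: denom=10−2·8/37=354/37; d'=(10−2·20/37)/(354/37)=55/59
back: M3=55/59
back: M2=20/37−8/37·55/59=20/59
back: M1=-5/3−1/4·20/59=-310/177
M: M0=0, M1=-310/177, M2=20/59, M3=55/59, M4=0
seg 0: a=-3, c=M0/2=0, d=(M1−M0)/(6·3)=-155/1593, b=Δ0−h0·(2M0+M1)/6=568/177
seg 1: a=4, c=M1/2=-155/177, d=(M2−M1)/(6·3)=185/1593, b=Δ1−h1·(2M1+M2)/6=103/177
seg 2: a=1, c=M2/2=10/59, d=(M3−M2)/(6·2)=35/708, b=Δ2−h2·(2M2+M3)/6=-272/177
seg 3: a=-1, c=M3/2=55/118, d=(M4−M3)/(6·3)=-55/1062, b=Δ3−h3·(2M3+M4)/6=-47/177
t_q=9/2 → seg 1, τ=3/2; S=4+103/177·τ+-155/177·τ²+185/1593·τ³=1555/472

  seg 0: a=-3 b=568/177 c=0 d=-155/1593
  seg 1: a=4 b=103/177 c=-155/177 d=185/1593
  seg 2: a=1 b=-272/177 c=10/59 d=35/708
  seg 3: a=-1 b=-47/177 c=55/118 d=-55/1062
S(9/2) = 1555/472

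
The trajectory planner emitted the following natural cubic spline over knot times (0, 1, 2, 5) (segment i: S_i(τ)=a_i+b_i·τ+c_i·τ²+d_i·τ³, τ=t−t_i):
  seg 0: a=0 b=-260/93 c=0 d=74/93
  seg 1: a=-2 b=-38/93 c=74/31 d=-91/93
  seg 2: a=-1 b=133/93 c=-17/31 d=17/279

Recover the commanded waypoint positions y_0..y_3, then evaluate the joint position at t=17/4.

y_0=0 y_1=-2 y_2=-1 y_3=0
S(17/4) = 269/1984

y_0 = S_0(0) = a_0 = 0
y_1 = S_1(0) = a_1 = -2
y_2 = S_2(0) = a_2 = -1
y_3 = S_2(3) = 0
t_q=17/4 is in segment 2 (τ=9/4); S_2(τ)=269/1984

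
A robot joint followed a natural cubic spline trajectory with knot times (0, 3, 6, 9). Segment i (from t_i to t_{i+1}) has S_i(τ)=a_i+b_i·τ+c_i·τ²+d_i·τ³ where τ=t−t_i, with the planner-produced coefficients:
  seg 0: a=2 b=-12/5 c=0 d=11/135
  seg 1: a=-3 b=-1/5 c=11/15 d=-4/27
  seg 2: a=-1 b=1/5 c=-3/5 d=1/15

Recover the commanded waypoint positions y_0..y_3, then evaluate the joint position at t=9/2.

y_0 = S_0(0) = a_0 = 2
y_1 = S_1(0) = a_1 = -3
y_2 = S_2(0) = a_2 = -1
y_3 = S_2(3) = -4
t_q=9/2 is in segment 1 (τ=3/2); S_1(τ)=-43/20

y_0=2 y_1=-3 y_2=-1 y_3=-4
S(9/2) = -43/20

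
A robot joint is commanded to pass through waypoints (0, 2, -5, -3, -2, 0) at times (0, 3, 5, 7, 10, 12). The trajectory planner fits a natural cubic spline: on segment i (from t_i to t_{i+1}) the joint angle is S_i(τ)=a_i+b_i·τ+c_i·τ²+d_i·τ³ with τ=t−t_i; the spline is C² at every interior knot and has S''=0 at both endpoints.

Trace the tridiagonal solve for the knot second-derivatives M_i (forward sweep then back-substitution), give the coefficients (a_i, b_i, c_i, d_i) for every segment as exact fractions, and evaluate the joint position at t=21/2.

  seg 0: a=0 b=15505/6516 c=0 d=-11161/58644
  seg 1: a=2 b=-8989/3258 c=-11161/6516 d=8747/13032
  seg 2: a=-5 b=-845/543 c=3770/1629 d=-844/1629
  seg 3: a=-3 b=2417/1629 c=-1294/1629 d=2008/14661
  seg 4: a=-2 b=677/1629 c=238/543 d=-119/1629
S(21/2) = -7349/4344

Δ: Δ0=2/3, Δ1=-7/2, Δ2=1, Δ3=1/3, Δ4=1
row 1: diag=10, rhs=-25; c'=1/5, d'=-5/2
row 2: denom=8−2·1/5=38/5; d'=(27−2·-5/2)/(38/5)=80/19
row 3: denom=10−2·5/19=180/19; d'=(-4−2·80/19)/(180/19)=-59/45
row 4: denom=10−3·19/60=181/20; d'=(4−3·-59/45)/(181/20)=476/543
back: M4=476/543
back: M3=-59/45−19/60·476/543=-2588/1629
back: M2=80/19−5/19·-2588/1629=7540/1629
back: M1=-5/2−1/5·7540/1629=-11161/3258
M: M0=0, M1=-11161/3258, M2=7540/1629, M3=-2588/1629, M4=476/543, M5=0
seg 0: a=0, c=M0/2=0, d=(M1−M0)/(6·3)=-11161/58644, b=Δ0−h0·(2M0+M1)/6=15505/6516
seg 1: a=2, c=M1/2=-11161/6516, d=(M2−M1)/(6·2)=8747/13032, b=Δ1−h1·(2M1+M2)/6=-8989/3258
seg 2: a=-5, c=M2/2=3770/1629, d=(M3−M2)/(6·2)=-844/1629, b=Δ2−h2·(2M2+M3)/6=-845/543
seg 3: a=-3, c=M3/2=-1294/1629, d=(M4−M3)/(6·3)=2008/14661, b=Δ3−h3·(2M3+M4)/6=2417/1629
seg 4: a=-2, c=M4/2=238/543, d=(M5−M4)/(6·2)=-119/1629, b=Δ4−h4·(2M4+M5)/6=677/1629
t_q=21/2 → seg 4, τ=1/2; S=-2+677/1629·τ+238/543·τ²+-119/1629·τ³=-7349/4344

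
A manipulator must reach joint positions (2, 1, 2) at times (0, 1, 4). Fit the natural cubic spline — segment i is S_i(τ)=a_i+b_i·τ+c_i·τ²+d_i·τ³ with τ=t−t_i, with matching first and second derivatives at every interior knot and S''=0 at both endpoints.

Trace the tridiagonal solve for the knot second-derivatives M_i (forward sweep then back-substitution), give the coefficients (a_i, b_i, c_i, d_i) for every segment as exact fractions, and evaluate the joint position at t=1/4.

  seg 0: a=2 b=-7/6 c=0 d=1/6
  seg 1: a=1 b=-2/3 c=1/2 d=-1/18
S(1/4) = 219/128

Δ: Δ0=-1, Δ1=1/3
row 1: diag=8, rhs=8; c'=3/8, d'=1
back: M1=1
M: M0=0, M1=1, M2=0
seg 0: a=2, c=M0/2=0, d=(M1−M0)/(6·1)=1/6, b=Δ0−h0·(2M0+M1)/6=-7/6
seg 1: a=1, c=M1/2=1/2, d=(M2−M1)/(6·3)=-1/18, b=Δ1−h1·(2M1+M2)/6=-2/3
t_q=1/4 → seg 0, τ=1/4; S=2+-7/6·τ+0·τ²+1/6·τ³=219/128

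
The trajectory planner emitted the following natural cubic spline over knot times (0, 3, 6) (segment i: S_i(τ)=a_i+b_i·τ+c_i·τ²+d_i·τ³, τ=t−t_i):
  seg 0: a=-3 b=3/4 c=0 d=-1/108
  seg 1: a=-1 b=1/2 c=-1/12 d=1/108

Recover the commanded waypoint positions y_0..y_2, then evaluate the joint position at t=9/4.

y_0=-3 y_1=-1 y_2=0
S(9/4) = -363/256

y_0 = S_0(0) = a_0 = -3
y_1 = S_1(0) = a_1 = -1
y_2 = S_1(3) = 0
t_q=9/4 is in segment 0 (τ=9/4); S_0(τ)=-363/256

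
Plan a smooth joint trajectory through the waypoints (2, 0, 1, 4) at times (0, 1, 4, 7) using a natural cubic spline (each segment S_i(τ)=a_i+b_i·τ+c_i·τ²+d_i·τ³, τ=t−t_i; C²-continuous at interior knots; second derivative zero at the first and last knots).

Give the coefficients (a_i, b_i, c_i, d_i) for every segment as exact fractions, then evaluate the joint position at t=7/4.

Δ: Δ0=-2, Δ1=1/3, Δ2=1
row 1: diag=8, rhs=14; c'=3/8, d'=7/4
row 2: denom=12−3·3/8=87/8; d'=(4−3·7/4)/(87/8)=-10/87
back: M2=-10/87
back: M1=7/4−3/8·-10/87=52/29
M: M0=0, M1=52/29, M2=-10/87, M3=0
seg 0: a=2, c=M0/2=0, d=(M1−M0)/(6·1)=26/87, b=Δ0−h0·(2M0+M1)/6=-200/87
seg 1: a=0, c=M1/2=26/29, d=(M2−M1)/(6·3)=-83/783, b=Δ1−h1·(2M1+M2)/6=-122/87
seg 2: a=1, c=M2/2=-5/87, d=(M3−M2)/(6·3)=5/783, b=Δ2−h2·(2M2+M3)/6=97/87
t_q=7/4 → seg 1, τ=3/4; S=0+-122/87·τ+26/29·τ²+-83/783·τ³=-1099/1856

  seg 0: a=2 b=-200/87 c=0 d=26/87
  seg 1: a=0 b=-122/87 c=26/29 d=-83/783
  seg 2: a=1 b=97/87 c=-5/87 d=5/783
S(7/4) = -1099/1856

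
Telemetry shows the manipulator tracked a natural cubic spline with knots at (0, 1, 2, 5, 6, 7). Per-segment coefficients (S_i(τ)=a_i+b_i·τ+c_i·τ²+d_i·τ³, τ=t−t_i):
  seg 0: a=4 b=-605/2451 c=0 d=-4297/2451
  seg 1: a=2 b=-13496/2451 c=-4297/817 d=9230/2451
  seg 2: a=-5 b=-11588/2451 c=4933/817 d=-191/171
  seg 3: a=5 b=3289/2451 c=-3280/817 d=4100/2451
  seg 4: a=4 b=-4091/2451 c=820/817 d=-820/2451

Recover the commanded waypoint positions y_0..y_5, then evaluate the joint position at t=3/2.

y_0 = S_0(0) = a_0 = 4
y_1 = S_1(0) = a_1 = 2
y_2 = S_2(0) = a_2 = -5
y_3 = S_3(0) = a_3 = 5
y_4 = S_4(0) = a_4 = 4
y_5 = S_4(1) = 3
t_q=3/2 is in segment 1 (τ=1/2); S_1(τ)=-1305/817

y_0=4 y_1=2 y_2=-5 y_3=5 y_4=4 y_5=3
S(3/2) = -1305/817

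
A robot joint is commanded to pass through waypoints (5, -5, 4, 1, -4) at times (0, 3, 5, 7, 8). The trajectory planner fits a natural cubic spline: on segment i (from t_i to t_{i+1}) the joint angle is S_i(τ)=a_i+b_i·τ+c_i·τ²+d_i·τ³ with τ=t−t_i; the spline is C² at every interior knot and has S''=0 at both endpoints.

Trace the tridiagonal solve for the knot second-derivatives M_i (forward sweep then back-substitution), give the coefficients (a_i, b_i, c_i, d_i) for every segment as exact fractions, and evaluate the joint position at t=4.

Δ: Δ0=-10/3, Δ1=9/2, Δ2=-3/2, Δ3=-5
row 1: diag=10, rhs=47; c'=1/5, d'=47/10
row 2: denom=8−2·1/5=38/5; d'=(-36−2·47/10)/(38/5)=-227/38
row 3: denom=6−2·5/19=104/19; d'=(-21−2·-227/38)/(104/19)=-43/26
back: M3=-43/26
back: M2=-227/38−5/19·-43/26=-72/13
back: M1=47/10−1/5·-72/13=151/26
M: M0=0, M1=151/26, M2=-72/13, M3=-43/26, M4=0
seg 0: a=5, c=M0/2=0, d=(M1−M0)/(6·3)=151/468, b=Δ0−h0·(2M0+M1)/6=-973/156
seg 1: a=-5, c=M1/2=151/52, d=(M2−M1)/(6·2)=-295/312, b=Δ1−h1·(2M1+M2)/6=193/78
seg 2: a=4, c=M2/2=-36/13, d=(M3−M2)/(6·2)=101/312, b=Δ2−h2·(2M2+M3)/6=107/39
seg 3: a=1, c=M3/2=-43/52, d=(M4−M3)/(6·1)=43/156, b=Δ3−h3·(2M3+M4)/6=-347/78
t_q=4 → seg 1, τ=1; S=-5+193/78·τ+151/52·τ²+-295/312·τ³=-59/104

  seg 0: a=5 b=-973/156 c=0 d=151/468
  seg 1: a=-5 b=193/78 c=151/52 d=-295/312
  seg 2: a=4 b=107/39 c=-36/13 d=101/312
  seg 3: a=1 b=-347/78 c=-43/52 d=43/156
S(4) = -59/104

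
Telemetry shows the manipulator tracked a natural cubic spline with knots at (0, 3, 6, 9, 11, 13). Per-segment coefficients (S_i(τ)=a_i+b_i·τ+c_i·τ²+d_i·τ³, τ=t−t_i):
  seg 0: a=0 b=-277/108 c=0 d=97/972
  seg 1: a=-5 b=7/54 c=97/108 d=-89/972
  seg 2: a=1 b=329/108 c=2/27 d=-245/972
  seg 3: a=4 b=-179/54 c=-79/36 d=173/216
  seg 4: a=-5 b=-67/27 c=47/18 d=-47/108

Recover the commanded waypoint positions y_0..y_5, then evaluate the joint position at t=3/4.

y_0=0 y_1=-5 y_2=1 y_3=4 y_4=-5 y_5=-3
S(3/4) = -1445/768

y_0 = S_0(0) = a_0 = 0
y_1 = S_1(0) = a_1 = -5
y_2 = S_2(0) = a_2 = 1
y_3 = S_3(0) = a_3 = 4
y_4 = S_4(0) = a_4 = -5
y_5 = S_4(2) = -3
t_q=3/4 is in segment 0 (τ=3/4); S_0(τ)=-1445/768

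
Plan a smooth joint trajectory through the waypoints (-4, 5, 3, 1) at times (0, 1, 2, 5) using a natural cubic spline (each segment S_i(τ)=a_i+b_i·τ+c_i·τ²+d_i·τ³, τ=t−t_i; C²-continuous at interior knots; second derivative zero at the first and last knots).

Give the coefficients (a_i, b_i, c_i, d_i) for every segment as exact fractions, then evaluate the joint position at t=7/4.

Δ: Δ0=9, Δ1=-2, Δ2=-2/3
row 1: diag=4, rhs=-66; c'=1/4, d'=-33/2
row 2: denom=8−1·1/4=31/4; d'=(8−1·-33/2)/(31/4)=98/31
back: M2=98/31
back: M1=-33/2−1/4·98/31=-536/31
M: M0=0, M1=-536/31, M2=98/31, M3=0
seg 0: a=-4, c=M0/2=0, d=(M1−M0)/(6·1)=-268/93, b=Δ0−h0·(2M0+M1)/6=1105/93
seg 1: a=5, c=M1/2=-268/31, d=(M2−M1)/(6·1)=317/93, b=Δ1−h1·(2M1+M2)/6=301/93
seg 2: a=3, c=M2/2=49/31, d=(M3−M2)/(6·3)=-49/279, b=Δ2−h2·(2M2+M3)/6=-356/93
t_q=7/4 → seg 1, τ=3/4; S=5+301/93·τ+-268/31·τ²+317/93·τ³=7941/1984

  seg 0: a=-4 b=1105/93 c=0 d=-268/93
  seg 1: a=5 b=301/93 c=-268/31 d=317/93
  seg 2: a=3 b=-356/93 c=49/31 d=-49/279
S(7/4) = 7941/1984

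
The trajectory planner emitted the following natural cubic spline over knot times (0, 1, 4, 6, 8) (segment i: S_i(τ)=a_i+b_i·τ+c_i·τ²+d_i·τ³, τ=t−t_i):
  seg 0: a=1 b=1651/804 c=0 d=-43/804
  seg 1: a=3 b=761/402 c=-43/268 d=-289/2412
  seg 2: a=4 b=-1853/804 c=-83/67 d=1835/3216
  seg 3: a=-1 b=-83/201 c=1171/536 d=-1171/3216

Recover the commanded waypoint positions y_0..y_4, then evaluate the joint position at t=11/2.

y_0=1 y_1=3 y_2=4 y_3=-1 y_4=4
S(11/2) = -2733/8576

y_0 = S_0(0) = a_0 = 1
y_1 = S_1(0) = a_1 = 3
y_2 = S_2(0) = a_2 = 4
y_3 = S_3(0) = a_3 = -1
y_4 = S_3(2) = 4
t_q=11/2 is in segment 2 (τ=3/2); S_2(τ)=-2733/8576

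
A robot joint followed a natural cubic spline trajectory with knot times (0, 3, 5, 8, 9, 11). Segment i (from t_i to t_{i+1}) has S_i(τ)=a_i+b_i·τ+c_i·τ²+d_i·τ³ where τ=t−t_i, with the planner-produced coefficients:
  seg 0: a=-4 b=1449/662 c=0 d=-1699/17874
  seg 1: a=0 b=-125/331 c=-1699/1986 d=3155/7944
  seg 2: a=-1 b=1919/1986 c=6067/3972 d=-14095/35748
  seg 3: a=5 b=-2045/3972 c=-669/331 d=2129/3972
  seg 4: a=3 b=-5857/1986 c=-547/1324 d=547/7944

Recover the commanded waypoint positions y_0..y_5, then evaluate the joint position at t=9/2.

y_0=-4 y_1=0 y_2=-1 y_3=5 y_4=3 y_5=-4
S(9/2) = -24381/21184

y_0 = S_0(0) = a_0 = -4
y_1 = S_1(0) = a_1 = 0
y_2 = S_2(0) = a_2 = -1
y_3 = S_3(0) = a_3 = 5
y_4 = S_4(0) = a_4 = 3
y_5 = S_4(2) = -4
t_q=9/2 is in segment 1 (τ=3/2); S_1(τ)=-24381/21184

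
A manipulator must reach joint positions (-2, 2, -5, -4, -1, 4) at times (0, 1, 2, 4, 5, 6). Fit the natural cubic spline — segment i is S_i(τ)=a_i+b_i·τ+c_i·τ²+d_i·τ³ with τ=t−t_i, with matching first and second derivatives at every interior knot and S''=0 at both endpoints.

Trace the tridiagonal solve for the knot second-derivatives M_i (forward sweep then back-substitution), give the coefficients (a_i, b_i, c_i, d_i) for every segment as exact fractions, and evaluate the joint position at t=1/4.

  seg 0: a=-2 b=2239/310 c=0 d=-999/310
  seg 1: a=2 b=-379/155 c=-2997/310 d=317/62
  seg 2: a=-5 b=-1997/310 c=879/155 d=-11/10
  seg 3: a=-4 b=943/310 c=-144/155 d=55/62
  seg 4: a=-1 b=596/155 c=537/310 d=-179/310
S(1/4) = -971/3968

Δ: Δ0=4, Δ1=-7, Δ2=1/2, Δ3=3, Δ4=5
row 1: diag=4, rhs=-66; c'=1/4, d'=-33/2
row 2: denom=6−1·1/4=23/4; d'=(45−1·-33/2)/(23/4)=246/23
row 3: denom=6−2·8/23=122/23; d'=(15−2·246/23)/(122/23)=-147/122
row 4: denom=4−1·23/122=465/122; d'=(12−1·-147/122)/(465/122)=537/155
back: M4=537/155
back: M3=-147/122−23/122·537/155=-288/155
back: M2=246/23−8/23·-288/155=1758/155
back: M1=-33/2−1/4·1758/155=-2997/155
M: M0=0, M1=-2997/155, M2=1758/155, M3=-288/155, M4=537/155, M5=0
seg 0: a=-2, c=M0/2=0, d=(M1−M0)/(6·1)=-999/310, b=Δ0−h0·(2M0+M1)/6=2239/310
seg 1: a=2, c=M1/2=-2997/310, d=(M2−M1)/(6·1)=317/62, b=Δ1−h1·(2M1+M2)/6=-379/155
seg 2: a=-5, c=M2/2=879/155, d=(M3−M2)/(6·2)=-11/10, b=Δ2−h2·(2M2+M3)/6=-1997/310
seg 3: a=-4, c=M3/2=-144/155, d=(M4−M3)/(6·1)=55/62, b=Δ3−h3·(2M3+M4)/6=943/310
seg 4: a=-1, c=M4/2=537/310, d=(M5−M4)/(6·1)=-179/310, b=Δ4−h4·(2M4+M5)/6=596/155
t_q=1/4 → seg 0, τ=1/4; S=-2+2239/310·τ+0·τ²+-999/310·τ³=-971/3968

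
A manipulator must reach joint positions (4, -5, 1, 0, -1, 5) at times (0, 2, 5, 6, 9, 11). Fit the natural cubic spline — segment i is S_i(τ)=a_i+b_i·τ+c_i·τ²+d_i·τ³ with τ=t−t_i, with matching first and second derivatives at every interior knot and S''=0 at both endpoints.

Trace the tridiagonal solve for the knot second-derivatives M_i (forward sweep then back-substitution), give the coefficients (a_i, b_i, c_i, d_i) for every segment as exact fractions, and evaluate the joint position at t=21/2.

  seg 0: a=4 b=-61493/9882 c=0 d=2128/4941
  seg 1: a=-5 b=-10421/9882 c=4256/1647 d=-46423/88938
  seg 2: a=1 b=1763/4941 c=-20887/9882 d=277/366
  seg 3: a=0 b=-15811/9882 c=775/4941 d=7867/88938
  seg 4: a=-1 b=8545/4941 c=3139/3294 d=-3139/19764
S(21/2) = 168769/52704

Δ: Δ0=-9/2, Δ1=2, Δ2=-1, Δ3=-1/3, Δ4=3
row 1: diag=10, rhs=39; c'=3/10, d'=39/10
row 2: denom=8−3·3/10=71/10; d'=(-18−3·39/10)/(71/10)=-297/71
row 3: denom=8−1·10/71=558/71; d'=(4−1·-297/71)/(558/71)=581/558
row 4: denom=10−3·71/186=549/62; d'=(20−3·581/558)/(549/62)=3139/1647
back: M4=3139/1647
back: M3=581/558−71/186·3139/1647=1550/4941
back: M2=-297/71−10/71·1550/4941=-20887/4941
back: M1=39/10−3/10·-20887/4941=8512/1647
M: M0=0, M1=8512/1647, M2=-20887/4941, M3=1550/4941, M4=3139/1647, M5=0
seg 0: a=4, c=M0/2=0, d=(M1−M0)/(6·2)=2128/4941, b=Δ0−h0·(2M0+M1)/6=-61493/9882
seg 1: a=-5, c=M1/2=4256/1647, d=(M2−M1)/(6·3)=-46423/88938, b=Δ1−h1·(2M1+M2)/6=-10421/9882
seg 2: a=1, c=M2/2=-20887/9882, d=(M3−M2)/(6·1)=277/366, b=Δ2−h2·(2M2+M3)/6=1763/4941
seg 3: a=0, c=M3/2=775/4941, d=(M4−M3)/(6·3)=7867/88938, b=Δ3−h3·(2M3+M4)/6=-15811/9882
seg 4: a=-1, c=M4/2=3139/3294, d=(M5−M4)/(6·2)=-3139/19764, b=Δ4−h4·(2M4+M5)/6=8545/4941
t_q=21/2 → seg 4, τ=3/2; S=-1+8545/4941·τ+3139/3294·τ²+-3139/19764·τ³=168769/52704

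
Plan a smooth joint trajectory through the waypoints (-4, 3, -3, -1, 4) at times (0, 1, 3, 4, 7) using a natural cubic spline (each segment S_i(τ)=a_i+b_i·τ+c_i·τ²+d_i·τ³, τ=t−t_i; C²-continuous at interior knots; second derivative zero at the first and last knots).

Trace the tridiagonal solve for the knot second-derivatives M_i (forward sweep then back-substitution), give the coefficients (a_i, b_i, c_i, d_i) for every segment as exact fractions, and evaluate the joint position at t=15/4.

Δ: Δ0=7, Δ1=-3, Δ2=2, Δ3=5/3
row 1: diag=6, rhs=-60; c'=1/3, d'=-10
row 2: denom=6−2·1/3=16/3; d'=(30−2·-10)/(16/3)=75/8
row 3: denom=8−1·3/16=125/16; d'=(-2−1·75/8)/(125/16)=-182/125
back: M3=-182/125
back: M2=75/8−3/16·-182/125=1206/125
back: M1=-10−1/3·1206/125=-1652/125
M: M0=0, M1=-1652/125, M2=1206/125, M3=-182/125, M4=0
seg 0: a=-4, c=M0/2=0, d=(M1−M0)/(6·1)=-826/375, b=Δ0−h0·(2M0+M1)/6=3451/375
seg 1: a=3, c=M1/2=-826/125, d=(M2−M1)/(6·2)=1429/750, b=Δ1−h1·(2M1+M2)/6=973/375
seg 2: a=-3, c=M2/2=603/125, d=(M3−M2)/(6·1)=-694/375, b=Δ2−h2·(2M2+M3)/6=-73/75
seg 3: a=-1, c=M3/2=-91/125, d=(M4−M3)/(6·3)=91/1125, b=Δ3−h3·(2M3+M4)/6=1171/375
t_q=15/4 → seg 2, τ=3/4; S=-3+-73/75·τ+603/125·τ²+-694/375·τ³=-7189/4000

  seg 0: a=-4 b=3451/375 c=0 d=-826/375
  seg 1: a=3 b=973/375 c=-826/125 d=1429/750
  seg 2: a=-3 b=-73/75 c=603/125 d=-694/375
  seg 3: a=-1 b=1171/375 c=-91/125 d=91/1125
S(15/4) = -7189/4000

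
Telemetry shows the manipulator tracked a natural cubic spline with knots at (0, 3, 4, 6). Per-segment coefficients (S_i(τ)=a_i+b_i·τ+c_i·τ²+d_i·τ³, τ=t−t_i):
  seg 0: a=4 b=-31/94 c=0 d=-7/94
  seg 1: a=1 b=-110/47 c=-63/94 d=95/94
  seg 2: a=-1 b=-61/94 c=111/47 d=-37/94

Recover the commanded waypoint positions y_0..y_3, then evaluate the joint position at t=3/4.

y_0=4 y_1=1 y_2=-1 y_3=4
S(3/4) = 22387/6016

y_0 = S_0(0) = a_0 = 4
y_1 = S_1(0) = a_1 = 1
y_2 = S_2(0) = a_2 = -1
y_3 = S_2(2) = 4
t_q=3/4 is in segment 0 (τ=3/4); S_0(τ)=22387/6016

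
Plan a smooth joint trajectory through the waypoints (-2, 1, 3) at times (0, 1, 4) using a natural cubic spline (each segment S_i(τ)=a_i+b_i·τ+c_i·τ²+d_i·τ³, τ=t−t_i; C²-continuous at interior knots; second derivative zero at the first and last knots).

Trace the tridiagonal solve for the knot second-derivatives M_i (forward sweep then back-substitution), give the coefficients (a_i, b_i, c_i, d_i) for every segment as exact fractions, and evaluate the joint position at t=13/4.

  seg 0: a=-2 b=79/24 c=0 d=-7/24
  seg 1: a=1 b=29/12 c=-7/8 d=7/72
S(13/4) = 1595/512

Δ: Δ0=3, Δ1=2/3
row 1: diag=8, rhs=-14; c'=3/8, d'=-7/4
back: M1=-7/4
M: M0=0, M1=-7/4, M2=0
seg 0: a=-2, c=M0/2=0, d=(M1−M0)/(6·1)=-7/24, b=Δ0−h0·(2M0+M1)/6=79/24
seg 1: a=1, c=M1/2=-7/8, d=(M2−M1)/(6·3)=7/72, b=Δ1−h1·(2M1+M2)/6=29/12
t_q=13/4 → seg 1, τ=9/4; S=1+29/12·τ+-7/8·τ²+7/72·τ³=1595/512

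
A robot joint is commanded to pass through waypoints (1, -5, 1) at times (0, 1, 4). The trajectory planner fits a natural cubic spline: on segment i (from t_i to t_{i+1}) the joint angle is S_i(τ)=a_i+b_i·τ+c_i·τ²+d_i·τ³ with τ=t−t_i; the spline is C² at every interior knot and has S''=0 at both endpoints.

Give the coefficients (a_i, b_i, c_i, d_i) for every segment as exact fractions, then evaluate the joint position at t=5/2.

Δ: Δ0=-6, Δ1=2
row 1: diag=8, rhs=48; c'=3/8, d'=6
back: M1=6
M: M0=0, M1=6, M2=0
seg 0: a=1, c=M0/2=0, d=(M1−M0)/(6·1)=1, b=Δ0−h0·(2M0+M1)/6=-7
seg 1: a=-5, c=M1/2=3, d=(M2−M1)/(6·3)=-1/3, b=Δ1−h1·(2M1+M2)/6=-4
t_q=5/2 → seg 1, τ=3/2; S=-5+-4·τ+3·τ²+-1/3·τ³=-43/8

  seg 0: a=1 b=-7 c=0 d=1
  seg 1: a=-5 b=-4 c=3 d=-1/3
S(5/2) = -43/8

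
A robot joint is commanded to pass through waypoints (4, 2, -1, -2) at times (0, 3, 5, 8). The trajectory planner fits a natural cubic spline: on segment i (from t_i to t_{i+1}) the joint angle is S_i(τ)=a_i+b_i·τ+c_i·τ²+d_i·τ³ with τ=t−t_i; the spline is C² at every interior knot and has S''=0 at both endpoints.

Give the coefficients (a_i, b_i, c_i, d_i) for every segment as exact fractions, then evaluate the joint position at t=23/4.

  seg 0: a=4 b=-1/3 c=0 d=-1/27
  seg 1: a=2 b=-4/3 c=-1/3 d=1/8
  seg 2: a=-1 b=-7/6 c=5/12 d=-5/108
S(23/4) = -425/256

Δ: Δ0=-2/3, Δ1=-3/2, Δ2=-1/3
row 1: diag=10, rhs=-5; c'=1/5, d'=-1/2
row 2: denom=10−2·1/5=48/5; d'=(7−2·-1/2)/(48/5)=5/6
back: M2=5/6
back: M1=-1/2−1/5·5/6=-2/3
M: M0=0, M1=-2/3, M2=5/6, M3=0
seg 0: a=4, c=M0/2=0, d=(M1−M0)/(6·3)=-1/27, b=Δ0−h0·(2M0+M1)/6=-1/3
seg 1: a=2, c=M1/2=-1/3, d=(M2−M1)/(6·2)=1/8, b=Δ1−h1·(2M1+M2)/6=-4/3
seg 2: a=-1, c=M2/2=5/12, d=(M3−M2)/(6·3)=-5/108, b=Δ2−h2·(2M2+M3)/6=-7/6
t_q=23/4 → seg 2, τ=3/4; S=-1+-7/6·τ+5/12·τ²+-5/108·τ³=-425/256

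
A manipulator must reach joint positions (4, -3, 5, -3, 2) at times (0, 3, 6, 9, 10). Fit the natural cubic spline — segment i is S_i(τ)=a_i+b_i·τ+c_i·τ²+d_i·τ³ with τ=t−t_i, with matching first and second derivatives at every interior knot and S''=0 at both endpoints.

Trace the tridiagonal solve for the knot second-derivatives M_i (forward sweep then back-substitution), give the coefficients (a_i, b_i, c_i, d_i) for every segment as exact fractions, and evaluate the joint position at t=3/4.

  seg 0: a=4 b=-347/81 c=0 d=158/729
  seg 1: a=-3 b=127/81 c=158/81 d=-385/729
  seg 2: a=5 b=-80/81 c=-227/81 d=545/729
  seg 3: a=-3 b=193/81 c=106/27 d=-106/81
S(3/4) = 253/288

Δ: Δ0=-7/3, Δ1=8/3, Δ2=-8/3, Δ3=5
row 1: diag=12, rhs=30; c'=1/4, d'=5/2
row 2: denom=12−3·1/4=45/4; d'=(-32−3·5/2)/(45/4)=-158/45
row 3: denom=8−3·4/15=36/5; d'=(46−3·-158/45)/(36/5)=212/27
back: M3=212/27
back: M2=-158/45−4/15·212/27=-454/81
back: M1=5/2−1/4·-454/81=316/81
M: M0=0, M1=316/81, M2=-454/81, M3=212/27, M4=0
seg 0: a=4, c=M0/2=0, d=(M1−M0)/(6·3)=158/729, b=Δ0−h0·(2M0+M1)/6=-347/81
seg 1: a=-3, c=M1/2=158/81, d=(M2−M1)/(6·3)=-385/729, b=Δ1−h1·(2M1+M2)/6=127/81
seg 2: a=5, c=M2/2=-227/81, d=(M3−M2)/(6·3)=545/729, b=Δ2−h2·(2M2+M3)/6=-80/81
seg 3: a=-3, c=M3/2=106/27, d=(M4−M3)/(6·1)=-106/81, b=Δ3−h3·(2M3+M4)/6=193/81
t_q=3/4 → seg 0, τ=3/4; S=4+-347/81·τ+0·τ²+158/729·τ³=253/288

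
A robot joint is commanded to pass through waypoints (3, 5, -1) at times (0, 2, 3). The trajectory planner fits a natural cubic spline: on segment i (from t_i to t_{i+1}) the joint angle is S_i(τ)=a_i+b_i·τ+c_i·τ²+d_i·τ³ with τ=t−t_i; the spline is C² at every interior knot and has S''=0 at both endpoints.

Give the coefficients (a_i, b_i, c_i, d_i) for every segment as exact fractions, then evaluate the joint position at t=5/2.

  seg 0: a=3 b=10/3 c=0 d=-7/12
  seg 1: a=5 b=-11/3 c=-7/2 d=7/6
S(5/2) = 39/16

Δ: Δ0=1, Δ1=-6
row 1: diag=6, rhs=-42; c'=1/6, d'=-7
back: M1=-7
M: M0=0, M1=-7, M2=0
seg 0: a=3, c=M0/2=0, d=(M1−M0)/(6·2)=-7/12, b=Δ0−h0·(2M0+M1)/6=10/3
seg 1: a=5, c=M1/2=-7/2, d=(M2−M1)/(6·1)=7/6, b=Δ1−h1·(2M1+M2)/6=-11/3
t_q=5/2 → seg 1, τ=1/2; S=5+-11/3·τ+-7/2·τ²+7/6·τ³=39/16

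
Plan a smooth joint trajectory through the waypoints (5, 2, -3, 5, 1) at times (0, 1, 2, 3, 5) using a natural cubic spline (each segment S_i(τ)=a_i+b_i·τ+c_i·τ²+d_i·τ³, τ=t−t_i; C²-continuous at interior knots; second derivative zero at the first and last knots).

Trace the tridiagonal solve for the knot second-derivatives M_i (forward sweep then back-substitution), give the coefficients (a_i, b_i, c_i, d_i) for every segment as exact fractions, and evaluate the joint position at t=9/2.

  seg 0: a=5 b=-62/43 c=0 d=-67/43
  seg 1: a=2 b=-263/43 c=-201/43 d=249/43
  seg 2: a=-3 b=82/43 c=546/43 d=-284/43
  seg 3: a=5 b=322/43 c=-306/43 d=51/43
S(9/2) = 1453/344

Δ: Δ0=-3, Δ1=-5, Δ2=8, Δ3=-2
row 1: diag=4, rhs=-12; c'=1/4, d'=-3
row 2: denom=4−1·1/4=15/4; d'=(78−1·-3)/(15/4)=108/5
row 3: denom=6−1·4/15=86/15; d'=(-60−1·108/5)/(86/15)=-612/43
back: M3=-612/43
back: M2=108/5−4/15·-612/43=1092/43
back: M1=-3−1/4·1092/43=-402/43
M: M0=0, M1=-402/43, M2=1092/43, M3=-612/43, M4=0
seg 0: a=5, c=M0/2=0, d=(M1−M0)/(6·1)=-67/43, b=Δ0−h0·(2M0+M1)/6=-62/43
seg 1: a=2, c=M1/2=-201/43, d=(M2−M1)/(6·1)=249/43, b=Δ1−h1·(2M1+M2)/6=-263/43
seg 2: a=-3, c=M2/2=546/43, d=(M3−M2)/(6·1)=-284/43, b=Δ2−h2·(2M2+M3)/6=82/43
seg 3: a=5, c=M3/2=-306/43, d=(M4−M3)/(6·2)=51/43, b=Δ3−h3·(2M3+M4)/6=322/43
t_q=9/2 → seg 3, τ=3/2; S=5+322/43·τ+-306/43·τ²+51/43·τ³=1453/344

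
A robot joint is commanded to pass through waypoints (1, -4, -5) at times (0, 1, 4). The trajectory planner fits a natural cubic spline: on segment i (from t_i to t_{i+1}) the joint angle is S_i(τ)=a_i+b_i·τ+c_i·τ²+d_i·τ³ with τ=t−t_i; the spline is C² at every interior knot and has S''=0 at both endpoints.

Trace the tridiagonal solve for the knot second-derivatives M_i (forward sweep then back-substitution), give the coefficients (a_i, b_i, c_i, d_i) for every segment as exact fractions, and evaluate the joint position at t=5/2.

  seg 0: a=1 b=-67/12 c=0 d=7/12
  seg 1: a=-4 b=-23/6 c=7/4 d=-7/36
S(5/2) = -207/32

Δ: Δ0=-5, Δ1=-1/3
row 1: diag=8, rhs=28; c'=3/8, d'=7/2
back: M1=7/2
M: M0=0, M1=7/2, M2=0
seg 0: a=1, c=M0/2=0, d=(M1−M0)/(6·1)=7/12, b=Δ0−h0·(2M0+M1)/6=-67/12
seg 1: a=-4, c=M1/2=7/4, d=(M2−M1)/(6·3)=-7/36, b=Δ1−h1·(2M1+M2)/6=-23/6
t_q=5/2 → seg 1, τ=3/2; S=-4+-23/6·τ+7/4·τ²+-7/36·τ³=-207/32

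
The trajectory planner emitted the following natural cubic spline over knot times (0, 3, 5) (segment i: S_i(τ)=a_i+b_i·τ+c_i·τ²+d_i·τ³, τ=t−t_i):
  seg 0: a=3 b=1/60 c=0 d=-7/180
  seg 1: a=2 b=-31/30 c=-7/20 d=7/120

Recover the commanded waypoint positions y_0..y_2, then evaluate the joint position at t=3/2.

y_0 = S_0(0) = a_0 = 3
y_1 = S_1(0) = a_1 = 2
y_2 = S_1(2) = -1
t_q=3/2 is in segment 0 (τ=3/2); S_0(τ)=463/160

y_0=3 y_1=2 y_2=-1
S(3/2) = 463/160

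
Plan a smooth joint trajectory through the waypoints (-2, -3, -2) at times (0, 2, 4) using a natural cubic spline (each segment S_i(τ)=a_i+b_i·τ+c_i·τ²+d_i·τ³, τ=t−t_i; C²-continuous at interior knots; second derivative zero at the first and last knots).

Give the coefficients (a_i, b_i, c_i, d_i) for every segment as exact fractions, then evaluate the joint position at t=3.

Δ: Δ0=-1/2, Δ1=1/2
row 1: diag=8, rhs=6; c'=1/4, d'=3/4
back: M1=3/4
M: M0=0, M1=3/4, M2=0
seg 0: a=-2, c=M0/2=0, d=(M1−M0)/(6·2)=1/16, b=Δ0−h0·(2M0+M1)/6=-3/4
seg 1: a=-3, c=M1/2=3/8, d=(M2−M1)/(6·2)=-1/16, b=Δ1−h1·(2M1+M2)/6=0
t_q=3 → seg 1, τ=1; S=-3+0·τ+3/8·τ²+-1/16·τ³=-43/16

  seg 0: a=-2 b=-3/4 c=0 d=1/16
  seg 1: a=-3 b=0 c=3/8 d=-1/16
S(3) = -43/16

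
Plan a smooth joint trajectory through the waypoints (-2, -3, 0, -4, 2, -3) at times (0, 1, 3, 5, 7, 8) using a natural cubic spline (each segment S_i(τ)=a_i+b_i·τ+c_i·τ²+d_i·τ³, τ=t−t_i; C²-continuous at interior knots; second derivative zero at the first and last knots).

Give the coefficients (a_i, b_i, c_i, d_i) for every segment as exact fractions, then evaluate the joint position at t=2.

Δ: Δ0=-1, Δ1=3/2, Δ2=-2, Δ3=3, Δ4=-5
row 1: diag=6, rhs=15; c'=1/3, d'=5/2
row 2: denom=8−2·1/3=22/3; d'=(-21−2·5/2)/(22/3)=-39/11
row 3: denom=8−2·3/11=82/11; d'=(30−2·-39/11)/(82/11)=204/41
row 4: denom=6−2·11/41=224/41; d'=(-48−2·204/41)/(224/41)=-297/28
back: M4=-297/28
back: M3=204/41−11/41·-297/28=219/28
back: M2=-39/11−3/11·219/28=-159/28
back: M1=5/2−1/3·-159/28=123/28
M: M0=0, M1=123/28, M2=-159/28, M3=219/28, M4=-297/28, M5=0
seg 0: a=-2, c=M0/2=0, d=(M1−M0)/(6·1)=41/56, b=Δ0−h0·(2M0+M1)/6=-97/56
seg 1: a=-3, c=M1/2=123/56, d=(M2−M1)/(6·2)=-47/56, b=Δ1−h1·(2M1+M2)/6=13/28
seg 2: a=0, c=M2/2=-159/56, d=(M3−M2)/(6·2)=9/8, b=Δ2−h2·(2M2+M3)/6=-23/28
seg 3: a=-4, c=M3/2=219/56, d=(M4−M3)/(6·2)=-43/28, b=Δ3−h3·(2M3+M4)/6=37/28
seg 4: a=2, c=M4/2=-297/56, d=(M5−M4)/(6·1)=99/56, b=Δ4−h4·(2M4+M5)/6=-41/28
t_q=2 → seg 1, τ=1; S=-3+13/28·τ+123/56·τ²+-47/56·τ³=-33/28

  seg 0: a=-2 b=-97/56 c=0 d=41/56
  seg 1: a=-3 b=13/28 c=123/56 d=-47/56
  seg 2: a=0 b=-23/28 c=-159/56 d=9/8
  seg 3: a=-4 b=37/28 c=219/56 d=-43/28
  seg 4: a=2 b=-41/28 c=-297/56 d=99/56
S(2) = -33/28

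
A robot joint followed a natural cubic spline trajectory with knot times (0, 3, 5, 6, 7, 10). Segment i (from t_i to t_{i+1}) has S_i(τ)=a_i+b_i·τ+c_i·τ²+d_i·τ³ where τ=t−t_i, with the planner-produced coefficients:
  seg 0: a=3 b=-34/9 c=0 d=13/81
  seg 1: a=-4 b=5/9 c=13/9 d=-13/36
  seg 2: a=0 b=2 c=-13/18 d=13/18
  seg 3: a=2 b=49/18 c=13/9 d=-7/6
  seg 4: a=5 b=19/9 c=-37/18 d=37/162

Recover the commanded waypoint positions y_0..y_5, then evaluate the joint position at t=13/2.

y_0 = S_0(0) = a_0 = 3
y_1 = S_1(0) = a_1 = -4
y_2 = S_2(0) = a_2 = 0
y_3 = S_3(0) = a_3 = 2
y_4 = S_4(0) = a_4 = 5
y_5 = S_4(3) = -1
t_q=13/2 is in segment 3 (τ=1/2); S_3(τ)=515/144

y_0=3 y_1=-4 y_2=0 y_3=2 y_4=5 y_5=-1
S(13/2) = 515/144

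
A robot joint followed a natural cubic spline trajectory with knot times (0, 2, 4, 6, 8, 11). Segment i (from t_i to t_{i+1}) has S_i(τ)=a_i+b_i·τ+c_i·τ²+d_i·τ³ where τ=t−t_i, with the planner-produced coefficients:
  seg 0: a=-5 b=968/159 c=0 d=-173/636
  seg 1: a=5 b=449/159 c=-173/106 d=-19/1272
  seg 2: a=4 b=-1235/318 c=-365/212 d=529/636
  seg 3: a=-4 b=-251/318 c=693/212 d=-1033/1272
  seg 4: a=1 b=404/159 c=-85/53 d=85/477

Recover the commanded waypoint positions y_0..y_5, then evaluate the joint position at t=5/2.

y_0 = S_0(0) = a_0 = -5
y_1 = S_1(0) = a_1 = 5
y_2 = S_2(0) = a_2 = 4
y_3 = S_3(0) = a_3 = -4
y_4 = S_4(0) = a_4 = 1
y_5 = S_4(3) = -1
t_q=5/2 is in segment 1 (τ=1/2); S_1(τ)=20359/3392

y_0=-5 y_1=5 y_2=4 y_3=-4 y_4=1 y_5=-1
S(5/2) = 20359/3392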